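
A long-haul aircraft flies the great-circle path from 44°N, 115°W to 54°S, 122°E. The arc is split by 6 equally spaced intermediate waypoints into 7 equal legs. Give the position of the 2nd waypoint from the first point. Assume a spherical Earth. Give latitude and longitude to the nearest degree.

≈ 15°N, 148°W

Write both endpoints as unit vectors p₁, p₂ with components (cos φ cos λ, cos φ sin λ, sin φ).
The central angle between the endpoints is δ = arccos(p₁·p₂) ≈ 2.485 rad (142.4°).
Interpolate at f = 2/7 with slerp weights a = sin((1−f)δ)/sin δ ≈ 1.605, b = sin(fδ)/sin δ ≈ 1.068.
p = a·p₁ + b·p₂ ≈ (-0.821, -0.514, 0.250); φ = arcsin(p_z) ≈ 14.50°, λ = atan2(p_y, p_x) ≈ -147.96°.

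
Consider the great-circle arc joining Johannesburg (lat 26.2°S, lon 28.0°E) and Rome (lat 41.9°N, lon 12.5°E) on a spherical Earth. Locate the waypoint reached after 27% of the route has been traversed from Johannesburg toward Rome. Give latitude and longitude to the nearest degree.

Write both endpoints as unit vectors p₁, p₂ with components (cos φ cos λ, cos φ sin λ, sin φ).
The central angle between the endpoints is δ = arccos(p₁·p₂) ≈ 1.215 rad (69.6°).
Interpolate at f = 0.27 with slerp weights a = sin((1−f)δ)/sin δ ≈ 0.827, b = sin(fδ)/sin δ ≈ 0.344.
p = a·p₁ + b·p₂ ≈ (0.905, 0.404, -0.136); φ = arcsin(p_z) ≈ -7.79°, λ = atan2(p_y, p_x) ≈ 24.04°.

≈ lat 8°S, lon 24°E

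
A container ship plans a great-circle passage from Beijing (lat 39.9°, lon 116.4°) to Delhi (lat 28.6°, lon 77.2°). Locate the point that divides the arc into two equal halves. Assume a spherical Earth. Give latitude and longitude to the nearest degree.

Write both endpoints as unit vectors p₁, p₂ with components (cos φ cos λ, cos φ sin λ, sin φ).
The central angle between the endpoints is δ = arccos(p₁·p₂) ≈ 0.593 rad (34.0°).
Interpolate at f = 1/2 with slerp weights a = sin((1−f)δ)/sin δ ≈ 0.523, b = sin(fδ)/sin δ ≈ 0.523.
p = a·p₁ + b·p₂ ≈ (-0.077, 0.807, 0.586); φ = arcsin(p_z) ≈ 35.85°, λ = atan2(p_y, p_x) ≈ 95.43°.

≈ lat 36°, lon 95°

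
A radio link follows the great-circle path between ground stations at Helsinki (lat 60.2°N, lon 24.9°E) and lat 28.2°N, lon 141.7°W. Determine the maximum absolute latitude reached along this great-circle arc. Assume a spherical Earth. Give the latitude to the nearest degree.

≈ 84°N

The great circle lies in the plane with unit normal n̂ = (p₁ × p₂)/|p₁ × p₂|.
Here n̂_z ≈ -0.102; the vertex latitude is φ_max = arccos|n̂_z| ≈ 84.2°.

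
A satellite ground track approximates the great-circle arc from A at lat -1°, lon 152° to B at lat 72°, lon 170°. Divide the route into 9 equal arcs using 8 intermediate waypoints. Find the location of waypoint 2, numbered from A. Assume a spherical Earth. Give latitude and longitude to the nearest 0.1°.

Convert each endpoint to a unit vector on the sphere (x = cos φ cos λ, y = cos φ sin λ, z = sin φ).
The central angle between the endpoints is δ = arccos(p₁·p₂) ≈ 1.290 rad (73.9°).
Interpolate at f = 2/9 with slerp weights a = sin((1−f)δ)/sin δ ≈ 0.878, b = sin(fδ)/sin δ ≈ 0.294.
p = a·p₁ + b·p₂ ≈ (-0.864, 0.428, 0.265); φ = arcsin(p_z) ≈ 15.34°, λ = atan2(p_y, p_x) ≈ 153.67°.

≈ lat 15.3°, lon 153.7°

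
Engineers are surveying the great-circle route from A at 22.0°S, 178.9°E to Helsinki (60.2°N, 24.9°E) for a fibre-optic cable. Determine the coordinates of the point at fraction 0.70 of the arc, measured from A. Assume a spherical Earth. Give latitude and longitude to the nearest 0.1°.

Convert each endpoint to a unit vector on the sphere (x = cos φ cos λ, y = cos φ sin λ, z = sin φ).
The central angle between the endpoints is δ = arccos(p₁·p₂) ≈ 2.403 rad (137.7°).
Interpolate at f = 0.70 with slerp weights a = sin((1−f)δ)/sin δ ≈ 0.980, b = sin(fδ)/sin δ ≈ 1.476.
p = a·p₁ + b·p₂ ≈ (-0.243, 0.326, 0.913); φ = arcsin(p_z) ≈ 65.99°, λ = atan2(p_y, p_x) ≈ 126.71°.

≈ 66.0°N, 126.7°E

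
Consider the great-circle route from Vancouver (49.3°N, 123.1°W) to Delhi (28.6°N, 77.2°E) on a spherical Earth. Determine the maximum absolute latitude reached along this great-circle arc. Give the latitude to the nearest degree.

The great circle lies in the plane with unit normal n̂ = (p₁ × p₂)/|p₁ × p₂|.
Here n̂_z ≈ -0.202; the vertex latitude is φ_max = arccos|n̂_z| ≈ 78.4°.
Check via Clairaut: cos φ_max = |cos φ₁| · sin C = cos(49.3°)·sin(18.0°) ≈ 0.202, again giving ≈ 78.4°.

≈ 78°N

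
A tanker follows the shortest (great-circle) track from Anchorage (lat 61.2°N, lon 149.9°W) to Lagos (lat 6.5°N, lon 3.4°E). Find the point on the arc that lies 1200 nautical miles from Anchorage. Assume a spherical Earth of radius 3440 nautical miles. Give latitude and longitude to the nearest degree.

The haversine formula gives a central angle δ ≈ 1.905 rad (109.2°) between the endpoints. The total great-circle distance is δ·R ≈ 1.905 × 3440 ≈ 6555 nmi, so the target fraction is f = 1200/6555 ≈ 0.183.
Interpolate at f ≈ 0.183 with slerp weights a = sin((1−f)δ)/sin δ ≈ 1.059, b = sin(fδ)/sin δ ≈ 0.362.
p = a·p₁ + b·p₂ ≈ (-0.082, -0.234, 0.969); φ = arcsin(p_z) ≈ 75.61°, λ = atan2(p_y, p_x) ≈ -109.34°.

≈ lat 76°N, lon 109°W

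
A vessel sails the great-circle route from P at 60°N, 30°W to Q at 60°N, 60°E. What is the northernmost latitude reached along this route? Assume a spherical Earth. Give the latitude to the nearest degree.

≈ 68°N

The great circle lies in the plane with unit normal n̂ = (p₁ × p₂)/|p₁ × p₂|.
Here n̂_z ≈ +0.378; the vertex latitude is φ_max = arccos|n̂_z| ≈ 67.8°.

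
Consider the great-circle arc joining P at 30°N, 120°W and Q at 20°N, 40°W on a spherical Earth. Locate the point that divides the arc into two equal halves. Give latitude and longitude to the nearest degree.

≈ 31°N, 78°W

The haversine formula gives a central angle δ ≈ 1.253 rad (71.8°) between the endpoints.
Interpolate at f = 1/2 with slerp weights a = sin((1−f)δ)/sin δ ≈ 0.617, b = sin(fδ)/sin δ ≈ 0.617.
p = a·p₁ + b·p₂ ≈ (0.177, -0.836, 0.520); φ = arcsin(p_z) ≈ 31.31°, λ = atan2(p_y, p_x) ≈ -78.04°.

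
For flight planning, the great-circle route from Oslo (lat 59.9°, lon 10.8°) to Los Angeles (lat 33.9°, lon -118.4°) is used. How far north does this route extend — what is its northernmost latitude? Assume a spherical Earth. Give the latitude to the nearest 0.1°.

≈ 70.7°

The great circle lies in the plane with unit normal n̂ = (p₁ × p₂)/|p₁ × p₂|.
Here n̂_z ≈ -0.331; the vertex latitude is φ_max = arccos|n̂_z| ≈ 70.7°.
Check via Clairaut: cos φ_max = |cos φ₁| · sin C = cos(59.9°)·sin(41.2°) ≈ 0.331, again giving ≈ 70.7°.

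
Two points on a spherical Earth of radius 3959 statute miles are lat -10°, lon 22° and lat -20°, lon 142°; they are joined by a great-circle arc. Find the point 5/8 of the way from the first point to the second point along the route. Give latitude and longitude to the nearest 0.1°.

≈ lat -28.8°, lon 95.9°

Write both endpoints as unit vectors p₁, p₂ with components (cos φ cos λ, cos φ sin λ, sin φ).
The central angle between the endpoints is δ = arccos(p₁·p₂) ≈ 1.986 rad (113.8°).
Interpolate at f = 5/8 with slerp weights a = sin((1−f)δ)/sin δ ≈ 0.741, b = sin(fδ)/sin δ ≈ 1.034.
p = a·p₁ + b·p₂ ≈ (-0.089, 0.871, -0.482); φ = arcsin(p_z) ≈ -28.83°, λ = atan2(p_y, p_x) ≈ 95.85°.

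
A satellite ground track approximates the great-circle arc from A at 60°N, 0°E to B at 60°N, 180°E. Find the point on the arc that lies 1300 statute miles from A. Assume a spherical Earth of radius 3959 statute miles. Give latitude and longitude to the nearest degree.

≈ 79°N, 0°E

Write both endpoints as unit vectors p₁, p₂ with components (cos φ cos λ, cos φ sin λ, sin φ).
The central angle between the endpoints is δ = arccos(p₁·p₂) ≈ 1.047 rad (60.0°). The total great-circle distance is δ·R ≈ 1.047 × 3959 ≈ 4146 mi, so the target fraction is f = 1300/4146 ≈ 0.314.
Interpolate at f ≈ 0.314 with slerp weights a = sin((1−f)δ)/sin δ ≈ 0.760, b = sin(fδ)/sin δ ≈ 0.372.
p = a·p₁ + b·p₂ ≈ (0.194, -0.000, 0.981); φ = arcsin(p_z) ≈ 78.81°, λ = atan2(p_y, p_x) ≈ -0.00°.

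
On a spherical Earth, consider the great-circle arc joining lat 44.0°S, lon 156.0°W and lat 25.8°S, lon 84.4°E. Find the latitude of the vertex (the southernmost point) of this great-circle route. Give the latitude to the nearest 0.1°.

The great circle lies in the plane with unit normal n̂ = (p₁ × p₂)/|p₁ × p₂|.
Here n̂_z ≈ -0.563; the vertex latitude is φ_max = arccos|n̂_z| ≈ 55.7°.
Check via Clairaut: cos φ_max = |cos φ₁| · sin C = cos(44.0°)·sin(128.5°) ≈ 0.563, again giving ≈ 55.7°.

≈ 55.7°S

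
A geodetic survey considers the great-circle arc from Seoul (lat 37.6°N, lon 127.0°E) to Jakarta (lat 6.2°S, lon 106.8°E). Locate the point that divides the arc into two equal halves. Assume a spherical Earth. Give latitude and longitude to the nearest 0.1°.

Convert each endpoint to a unit vector on the sphere (x = cos φ cos λ, y = cos φ sin λ, z = sin φ).
The central angle between the endpoints is δ = arccos(p₁·p₂) ≈ 0.832 rad (47.7°).
Interpolate at f = 1/2 with slerp weights a = sin((1−f)δ)/sin δ ≈ 0.547, b = sin(fδ)/sin δ ≈ 0.547.
p = a·p₁ + b·p₂ ≈ (-0.418, 0.866, 0.274); φ = arcsin(p_z) ≈ 15.93°, λ = atan2(p_y, p_x) ≈ 115.75°.

≈ lat 15.9°N, lon 115.7°E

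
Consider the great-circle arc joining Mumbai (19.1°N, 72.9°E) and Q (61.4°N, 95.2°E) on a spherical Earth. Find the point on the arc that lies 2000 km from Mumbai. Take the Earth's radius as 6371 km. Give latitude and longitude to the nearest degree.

≈ (36°N, 79°E)

Write both endpoints as unit vectors p₁, p₂ with components (cos φ cos λ, cos φ sin λ, sin φ).
The central angle between the endpoints is δ = arccos(p₁·p₂) ≈ 0.787 rad (45.1°). The total great-circle distance is δ·R ≈ 0.787 × 6371 ≈ 5016 km, so the target fraction is f = 2000/5016 ≈ 0.399.
Interpolate at f ≈ 0.399 with slerp weights a = sin((1−f)δ)/sin δ ≈ 0.643, b = sin(fδ)/sin δ ≈ 0.436.
p = a·p₁ + b·p₂ ≈ (0.160, 0.789, 0.593); φ = arcsin(p_z) ≈ 36.39°, λ = atan2(p_y, p_x) ≈ 78.54°.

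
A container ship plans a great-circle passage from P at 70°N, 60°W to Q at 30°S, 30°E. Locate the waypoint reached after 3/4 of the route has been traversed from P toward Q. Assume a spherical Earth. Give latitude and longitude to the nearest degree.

The haversine formula gives a central angle δ ≈ 2.060 rad (118.0°) between the endpoints.
Interpolate at f = 3/4 with slerp weights a = sin((1−f)δ)/sin δ ≈ 0.558, b = sin(fδ)/sin δ ≈ 1.132.
p = a·p₁ + b·p₂ ≈ (0.945, 0.325, -0.042); φ = arcsin(p_z) ≈ -2.40°, λ = atan2(p_y, p_x) ≈ 18.99°.

≈ 2°S, 19°E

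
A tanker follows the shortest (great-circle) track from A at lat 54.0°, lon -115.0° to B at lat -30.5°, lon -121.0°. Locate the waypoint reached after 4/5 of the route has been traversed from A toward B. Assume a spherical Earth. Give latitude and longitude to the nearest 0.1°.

≈ lat -13.6°, lon -119.9°

Write both endpoints as unit vectors p₁, p₂ with components (cos φ cos λ, cos φ sin λ, sin φ).
The central angle between the endpoints is δ = arccos(p₁·p₂) ≈ 1.478 rad (84.7°).
Interpolate at f = 4/5 with slerp weights a = sin((1−f)δ)/sin δ ≈ 0.293, b = sin(fδ)/sin δ ≈ 0.929.
p = a·p₁ + b·p₂ ≈ (-0.485, -0.842, -0.235); φ = arcsin(p_z) ≈ -13.60°, λ = atan2(p_y, p_x) ≈ -119.94°.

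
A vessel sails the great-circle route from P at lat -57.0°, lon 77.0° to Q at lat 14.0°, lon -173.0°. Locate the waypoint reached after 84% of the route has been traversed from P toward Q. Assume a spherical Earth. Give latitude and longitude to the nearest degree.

≈ lat -1°, lon 177°

Write both endpoints as unit vectors p₁, p₂ with components (cos φ cos λ, cos φ sin λ, sin φ).
The central angle between the endpoints is δ = arccos(p₁·p₂) ≈ 1.965 rad (112.6°).
Interpolate at f = 0.84 with slerp weights a = sin((1−f)δ)/sin δ ≈ 0.335, b = sin(fδ)/sin δ ≈ 1.079.
p = a·p₁ + b·p₂ ≈ (-0.999, 0.050, -0.020); φ = arcsin(p_z) ≈ -1.13°, λ = atan2(p_y, p_x) ≈ 177.13°.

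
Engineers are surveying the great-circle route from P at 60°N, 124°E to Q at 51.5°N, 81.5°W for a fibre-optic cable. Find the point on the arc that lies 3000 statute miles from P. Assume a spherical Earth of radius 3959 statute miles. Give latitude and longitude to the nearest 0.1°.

≈ 73.3°N, 100.2°W

The haversine formula gives a central angle δ ≈ 1.163 rad (66.6°) between the endpoints. The total great-circle distance is δ·R ≈ 1.163 × 3959 ≈ 4603 mi, so the target fraction is f = 3000/4603 ≈ 0.652.
Interpolate at f ≈ 0.652 with slerp weights a = sin((1−f)δ)/sin δ ≈ 0.429, b = sin(fδ)/sin δ ≈ 0.749.
p = a·p₁ + b·p₂ ≈ (-0.051, -0.283, 0.958); φ = arcsin(p_z) ≈ 73.28°, λ = atan2(p_y, p_x) ≈ -100.24°.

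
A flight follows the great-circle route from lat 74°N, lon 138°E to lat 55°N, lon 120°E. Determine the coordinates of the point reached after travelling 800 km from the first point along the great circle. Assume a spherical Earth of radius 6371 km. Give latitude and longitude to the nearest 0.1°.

Convert each endpoint to a unit vector on the sphere (x = cos φ cos λ, y = cos φ sin λ, z = sin φ).
The central angle between the endpoints is δ = arccos(p₁·p₂) ≈ 0.355 rad (20.3°). The total great-circle distance is δ·R ≈ 0.355 × 6371 ≈ 2259 km, so the target fraction is f = 800/2259 ≈ 0.354.
Interpolate at f ≈ 0.354 with slerp weights a = sin((1−f)δ)/sin δ ≈ 0.654, b = sin(fδ)/sin δ ≈ 0.361.
p = a·p₁ + b·p₂ ≈ (-0.237, 0.300, 0.924); φ = arcsin(p_z) ≈ 67.52°, λ = atan2(p_y, p_x) ≈ 128.38°.

≈ lat 67.5°N, lon 128.4°E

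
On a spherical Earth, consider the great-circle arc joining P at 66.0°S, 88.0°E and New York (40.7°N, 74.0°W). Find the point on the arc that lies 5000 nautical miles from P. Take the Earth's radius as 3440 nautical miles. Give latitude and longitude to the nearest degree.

Convert each endpoint to a unit vector on the sphere (x = cos φ cos λ, y = cos φ sin λ, z = sin φ).
The central angle between the endpoints is δ = arccos(p₁·p₂) ≈ 2.666 rad (152.7°). The total great-circle distance is δ·R ≈ 2.666 × 3440 ≈ 9171 nmi, so the target fraction is f = 5000/9171 ≈ 0.545.
Interpolate at f ≈ 0.545 with slerp weights a = sin((1−f)δ)/sin δ ≈ 2.045, b = sin(fδ)/sin δ ≈ 2.169.
p = a·p₁ + b·p₂ ≈ (0.482, -0.749, -0.454); φ = arcsin(p_z) ≈ -27.00°, λ = atan2(p_y, p_x) ≈ -57.23°.

≈ 27°S, 57°W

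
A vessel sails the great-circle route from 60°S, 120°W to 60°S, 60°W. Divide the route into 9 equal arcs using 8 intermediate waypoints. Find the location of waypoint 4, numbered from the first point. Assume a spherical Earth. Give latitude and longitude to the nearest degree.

≈ 63°S, 94°W

The haversine formula gives a central angle δ ≈ 0.505 rad (29.0°) between the endpoints.
Interpolate at f = 4/9 with slerp weights a = sin((1−f)δ)/sin δ ≈ 0.572, b = sin(fδ)/sin δ ≈ 0.460.
p = a·p₁ + b·p₂ ≈ (-0.028, -0.447, -0.894); φ = arcsin(p_z) ≈ -63.39°, λ = atan2(p_y, p_x) ≈ -93.59°.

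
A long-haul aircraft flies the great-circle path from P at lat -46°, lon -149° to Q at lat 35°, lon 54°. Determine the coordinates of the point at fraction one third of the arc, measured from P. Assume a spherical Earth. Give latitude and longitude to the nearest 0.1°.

Convert each endpoint to a unit vector on the sphere (x = cos φ cos λ, y = cos φ sin λ, z = sin φ).
The central angle between the endpoints is δ = arccos(p₁·p₂) ≈ 2.783 rad (159.5°).
Interpolate at f = 1/3 with slerp weights a = sin((1−f)δ)/sin δ ≈ 2.735, b = sin(fδ)/sin δ ≈ 2.280.
p = a·p₁ + b·p₂ ≈ (-0.531, 0.533, -0.659); φ = arcsin(p_z) ≈ -41.26°, λ = atan2(p_y, p_x) ≈ 134.89°.

≈ lat -41.3°, lon 134.9°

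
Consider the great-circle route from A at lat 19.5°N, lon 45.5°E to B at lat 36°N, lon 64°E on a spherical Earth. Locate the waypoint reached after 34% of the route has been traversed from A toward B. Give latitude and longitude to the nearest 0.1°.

≈ lat 25.4°N, lon 51.2°E

Convert each endpoint to a unit vector on the sphere (x = cos φ cos λ, y = cos φ sin λ, z = sin φ).
The central angle between the endpoints is δ = arccos(p₁·p₂) ≈ 0.404 rad (23.2°).
Interpolate at f = 0.34 with slerp weights a = sin((1−f)δ)/sin δ ≈ 0.670, b = sin(fδ)/sin δ ≈ 0.348.
p = a·p₁ + b·p₂ ≈ (0.566, 0.704, 0.429); φ = arcsin(p_z) ≈ 25.37°, λ = atan2(p_y, p_x) ≈ 51.18°.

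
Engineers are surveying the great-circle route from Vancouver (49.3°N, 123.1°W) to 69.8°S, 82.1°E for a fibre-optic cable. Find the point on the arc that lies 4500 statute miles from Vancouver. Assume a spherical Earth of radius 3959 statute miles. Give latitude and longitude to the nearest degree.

≈ 13°S, 143°W

Convert each endpoint to a unit vector on the sphere (x = cos φ cos λ, y = cos φ sin λ, z = sin φ).
The central angle between the endpoints is δ = arccos(p₁·p₂) ≈ 2.727 rad (156.2°). The total great-circle distance is δ·R ≈ 2.727 × 3959 ≈ 10796 mi, so the target fraction is f = 4500/10796 ≈ 0.417.
Interpolate at f ≈ 0.417 with slerp weights a = sin((1−f)δ)/sin δ ≈ 2.482, b = sin(fδ)/sin δ ≈ 2.252.
p = a·p₁ + b·p₂ ≈ (-0.777, -0.585, -0.232); φ = arcsin(p_z) ≈ -13.41°, λ = atan2(p_y, p_x) ≈ -143.00°.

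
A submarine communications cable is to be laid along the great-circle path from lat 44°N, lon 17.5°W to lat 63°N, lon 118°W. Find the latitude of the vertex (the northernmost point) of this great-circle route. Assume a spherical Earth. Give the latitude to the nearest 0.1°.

≈ 67.2°N

The great circle lies in the plane with unit normal n̂ = (p₁ × p₂)/|p₁ × p₂|.
Here n̂_z ≈ -0.387; the vertex latitude is φ_max = arccos|n̂_z| ≈ 67.2°.
Check via Clairaut: cos φ_max = |cos φ₁| · sin C = cos(44.0°)·sin(32.6°) ≈ 0.387, again giving ≈ 67.2°.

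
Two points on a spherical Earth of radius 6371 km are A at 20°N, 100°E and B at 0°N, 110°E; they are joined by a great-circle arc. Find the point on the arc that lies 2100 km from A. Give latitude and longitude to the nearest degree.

From cos δ = sin φ₁ sin φ₂ + cos φ₁ cos φ₂ cos Δλ, the central angle is δ ≈ 0.389 rad (22.3°). The total great-circle distance is δ·R ≈ 0.389 × 6371 ≈ 2476 km, so the target fraction is f = 2100/2476 ≈ 0.848.
Interpolate at f ≈ 0.848 with slerp weights a = sin((1−f)δ)/sin δ ≈ 0.156, b = sin(fδ)/sin δ ≈ 0.854.
p = a·p₁ + b·p₂ ≈ (-0.318, 0.947, 0.053); φ = arcsin(p_z) ≈ 3.05°, λ = atan2(p_y, p_x) ≈ 108.54°.

≈ 3°N, 109°E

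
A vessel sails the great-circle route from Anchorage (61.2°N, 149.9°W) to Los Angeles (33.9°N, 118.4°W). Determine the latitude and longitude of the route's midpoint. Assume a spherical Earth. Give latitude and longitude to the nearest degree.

≈ 49°N, 130°W

Write both endpoints as unit vectors p₁, p₂ with components (cos φ cos λ, cos φ sin λ, sin φ).
The central angle between the endpoints is δ = arccos(p₁·p₂) ≈ 0.592 rad (33.9°).
Interpolate at f = 1/2 with slerp weights a = sin((1−f)δ)/sin δ ≈ 0.523, b = sin(fδ)/sin δ ≈ 0.523.
p = a·p₁ + b·p₂ ≈ (-0.424, -0.508, 0.750); φ = arcsin(p_z) ≈ 48.56°, λ = atan2(p_y, p_x) ≈ -129.87°.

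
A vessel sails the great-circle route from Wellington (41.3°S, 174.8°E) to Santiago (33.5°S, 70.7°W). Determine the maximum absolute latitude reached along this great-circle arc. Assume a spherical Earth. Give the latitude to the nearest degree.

The great circle lies in the plane with unit normal n̂ = (p₁ × p₂)/|p₁ × p₂|.
Here n̂_z ≈ +0.573; the vertex latitude is φ_max = arccos|n̂_z| ≈ 55.0°.
Check via Clairaut: cos φ_max = |cos φ₁| · sin C = cos(41.3°)·sin(130.3°) ≈ 0.573, again giving ≈ 55.0°.

≈ 55°S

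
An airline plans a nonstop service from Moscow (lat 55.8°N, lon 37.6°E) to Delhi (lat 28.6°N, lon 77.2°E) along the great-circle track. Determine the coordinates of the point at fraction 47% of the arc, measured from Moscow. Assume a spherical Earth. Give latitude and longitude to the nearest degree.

≈ lat 45°N, lon 61°E

The haversine formula gives a central angle δ ≈ 0.682 rad (39.1°) between the endpoints.
Interpolate at f = 0.47 with slerp weights a = sin((1−f)δ)/sin δ ≈ 0.561, b = sin(fδ)/sin δ ≈ 0.500.
p = a·p₁ + b·p₂ ≈ (0.347, 0.620, 0.703); φ = arcsin(p_z) ≈ 44.69°, λ = atan2(p_y, p_x) ≈ 60.77°.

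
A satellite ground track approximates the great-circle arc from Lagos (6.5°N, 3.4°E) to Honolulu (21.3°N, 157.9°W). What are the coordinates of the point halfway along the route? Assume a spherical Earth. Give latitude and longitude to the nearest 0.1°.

Convert each endpoint to a unit vector on the sphere (x = cos φ cos λ, y = cos φ sin λ, z = sin φ).
The central angle between the endpoints is δ = arccos(p₁·p₂) ≈ 2.560 rad (146.7°).
Interpolate at f = 1/2 with slerp weights a = sin((1−f)δ)/sin δ ≈ 1.745, b = sin(fδ)/sin δ ≈ 1.745.
p = a·p₁ + b·p₂ ≈ (0.224, -0.509, 0.831); φ = arcsin(p_z) ≈ 56.22°, λ = atan2(p_y, p_x) ≈ -66.20°.

≈ 56.2°N, 66.2°W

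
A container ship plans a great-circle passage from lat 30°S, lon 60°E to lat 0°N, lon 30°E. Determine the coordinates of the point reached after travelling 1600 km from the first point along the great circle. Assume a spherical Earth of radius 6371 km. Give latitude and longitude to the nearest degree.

≈ lat 20°S, lon 48°E

Write both endpoints as unit vectors p₁, p₂ with components (cos φ cos λ, cos φ sin λ, sin φ).
The central angle between the endpoints is δ = arccos(p₁·p₂) ≈ 0.723 rad (41.4°). The total great-circle distance is δ·R ≈ 0.723 × 6371 ≈ 4605 km, so the target fraction is f = 1600/4605 ≈ 0.347.
Interpolate at f ≈ 0.347 with slerp weights a = sin((1−f)δ)/sin δ ≈ 0.687, b = sin(fδ)/sin δ ≈ 0.376.
p = a·p₁ + b·p₂ ≈ (0.623, 0.703, -0.343); φ = arcsin(p_z) ≈ -20.09°, λ = atan2(p_y, p_x) ≈ 48.46°.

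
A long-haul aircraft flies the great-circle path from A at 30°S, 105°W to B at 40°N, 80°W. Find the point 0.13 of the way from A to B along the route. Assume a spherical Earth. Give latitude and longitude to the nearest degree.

Convert each endpoint to a unit vector on the sphere (x = cos φ cos λ, y = cos φ sin λ, z = sin φ).
The central angle between the endpoints is δ = arccos(p₁·p₂) ≈ 1.287 rad (73.7°).
Interpolate at f = 0.13 with slerp weights a = sin((1−f)δ)/sin δ ≈ 0.937, b = sin(fδ)/sin δ ≈ 0.173.
p = a·p₁ + b·p₂ ≈ (-0.187, -0.915, -0.357); φ = arcsin(p_z) ≈ -20.93°, λ = atan2(p_y, p_x) ≈ -101.55°.

≈ 21°S, 102°W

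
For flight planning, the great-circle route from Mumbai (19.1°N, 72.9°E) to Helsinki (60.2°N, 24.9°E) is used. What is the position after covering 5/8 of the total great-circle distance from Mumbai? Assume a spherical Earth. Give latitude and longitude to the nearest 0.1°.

≈ 47.2°N, 51.0°E

Write both endpoints as unit vectors p₁, p₂ with components (cos φ cos λ, cos φ sin λ, sin φ).
The central angle between the endpoints is δ = arccos(p₁·p₂) ≈ 0.930 rad (53.3°).
Interpolate at f = 5/8 with slerp weights a = sin((1−f)δ)/sin δ ≈ 0.426, b = sin(fδ)/sin δ ≈ 0.685.
p = a·p₁ + b·p₂ ≈ (0.427, 0.528, 0.734); φ = arcsin(p_z) ≈ 47.21°, λ = atan2(p_y, p_x) ≈ 51.04°.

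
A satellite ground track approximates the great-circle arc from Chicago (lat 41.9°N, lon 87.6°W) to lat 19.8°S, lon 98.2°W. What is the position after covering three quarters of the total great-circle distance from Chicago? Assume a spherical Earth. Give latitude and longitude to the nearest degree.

Write both endpoints as unit vectors p₁, p₂ with components (cos φ cos λ, cos φ sin λ, sin φ).
The central angle between the endpoints is δ = arccos(p₁·p₂) ≈ 1.090 rad (62.5°).
Interpolate at f = 3/4 with slerp weights a = sin((1−f)δ)/sin δ ≈ 0.304, b = sin(fδ)/sin δ ≈ 0.823.
p = a·p₁ + b·p₂ ≈ (-0.101, -0.992, -0.076); φ = arcsin(p_z) ≈ -4.36°, λ = atan2(p_y, p_x) ≈ -95.81°.

≈ lat 4°S, lon 96°W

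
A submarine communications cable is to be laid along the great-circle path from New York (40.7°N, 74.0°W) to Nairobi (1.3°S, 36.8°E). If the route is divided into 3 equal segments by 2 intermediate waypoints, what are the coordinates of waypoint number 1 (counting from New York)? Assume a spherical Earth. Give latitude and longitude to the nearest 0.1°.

Convert each endpoint to a unit vector on the sphere (x = cos φ cos λ, y = cos φ sin λ, z = sin φ).
The central angle between the endpoints is δ = arccos(p₁·p₂) ≈ 1.859 rad (106.5°).
Interpolate at f = 1/3 with slerp weights a = sin((1−f)δ)/sin δ ≈ 0.986, b = sin(fδ)/sin δ ≈ 0.606.
p = a·p₁ + b·p₂ ≈ (0.691, -0.356, 0.629); φ = arcsin(p_z) ≈ 39.00°, λ = atan2(p_y, p_x) ≈ -27.26°.

≈ 39.0°N, 27.3°W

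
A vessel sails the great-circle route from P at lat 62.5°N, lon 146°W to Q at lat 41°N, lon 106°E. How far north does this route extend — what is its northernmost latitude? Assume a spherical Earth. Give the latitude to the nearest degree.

≈ 68°N

The great circle lies in the plane with unit normal n̂ = (p₁ × p₂)/|p₁ × p₂|.
Here n̂_z ≈ -0.376; the vertex latitude is φ_max = arccos|n̂_z| ≈ 67.9°.
Check via Clairaut: cos φ_max = |cos φ₁| · sin C = cos(62.5°)·sin(54.6°) ≈ 0.376, again giving ≈ 67.9°.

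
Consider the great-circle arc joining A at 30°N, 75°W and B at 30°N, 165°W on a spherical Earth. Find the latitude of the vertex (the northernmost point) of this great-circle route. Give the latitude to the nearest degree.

The great circle lies in the plane with unit normal n̂ = (p₁ × p₂)/|p₁ × p₂|.
Here n̂_z ≈ -0.775; the vertex latitude is φ_max = arccos|n̂_z| ≈ 39.2°.
Check via Clairaut: cos φ_max = |cos φ₁| · sin C = cos(30.0°)·sin(63.4°) ≈ 0.775, again giving ≈ 39.2°.

≈ 39°N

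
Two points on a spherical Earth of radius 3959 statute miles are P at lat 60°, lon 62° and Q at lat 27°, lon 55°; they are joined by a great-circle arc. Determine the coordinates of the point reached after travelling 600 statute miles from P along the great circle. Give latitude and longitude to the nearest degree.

≈ lat 51°, lon 59°

Convert each endpoint to a unit vector on the sphere (x = cos φ cos λ, y = cos φ sin λ, z = sin φ).
The central angle between the endpoints is δ = arccos(p₁·p₂) ≈ 0.582 rad (33.3°). The total great-circle distance is δ·R ≈ 0.582 × 3959 ≈ 2304 mi, so the target fraction is f = 600/2304 ≈ 0.260.
Interpolate at f ≈ 0.260 with slerp weights a = sin((1−f)δ)/sin δ ≈ 0.759, b = sin(fδ)/sin δ ≈ 0.275.
p = a·p₁ + b·p₂ ≈ (0.319, 0.536, 0.782); φ = arcsin(p_z) ≈ 51.45°, λ = atan2(p_y, p_x) ≈ 59.26°.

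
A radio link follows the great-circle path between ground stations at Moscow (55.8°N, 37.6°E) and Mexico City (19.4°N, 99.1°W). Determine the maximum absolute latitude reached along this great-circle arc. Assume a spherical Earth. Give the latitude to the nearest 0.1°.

≈ 68.5°N

The great circle lies in the plane with unit normal n̂ = (p₁ × p₂)/|p₁ × p₂|.
Here n̂_z ≈ -0.366; the vertex latitude is φ_max = arccos|n̂_z| ≈ 68.5°.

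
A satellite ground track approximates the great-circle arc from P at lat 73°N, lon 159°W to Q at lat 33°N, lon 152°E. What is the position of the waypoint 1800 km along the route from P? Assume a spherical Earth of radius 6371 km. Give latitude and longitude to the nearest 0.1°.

The haversine formula gives a central angle δ ≈ 0.821 rad (47.0°) between the endpoints. The total great-circle distance is δ·R ≈ 0.821 × 6371 ≈ 5229 km, so the target fraction is f = 1800/5229 ≈ 0.344.
Interpolate at f ≈ 0.344 with slerp weights a = sin((1−f)δ)/sin δ ≈ 0.701, b = sin(fδ)/sin δ ≈ 0.381.
p = a·p₁ + b·p₂ ≈ (-0.473, 0.077, 0.878); φ = arcsin(p_z) ≈ 61.34°, λ = atan2(p_y, p_x) ≈ 170.81°.

≈ lat 61.3°N, lon 170.8°E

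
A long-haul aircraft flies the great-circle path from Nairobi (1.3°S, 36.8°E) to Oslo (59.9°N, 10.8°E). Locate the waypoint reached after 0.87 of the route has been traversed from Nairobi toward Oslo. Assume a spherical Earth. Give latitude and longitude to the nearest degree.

≈ (52°N, 17°E)

Write both endpoints as unit vectors p₁, p₂ with components (cos φ cos λ, cos φ sin λ, sin φ).
The central angle between the endpoints is δ = arccos(p₁·p₂) ≈ 1.125 rad (64.5°).
Interpolate at f = 0.87 with slerp weights a = sin((1−f)δ)/sin δ ≈ 0.162, b = sin(fδ)/sin δ ≈ 0.920.
p = a·p₁ + b·p₂ ≈ (0.582, 0.183, 0.792); φ = arcsin(p_z) ≈ 52.37°, λ = atan2(p_y, p_x) ≈ 17.46°.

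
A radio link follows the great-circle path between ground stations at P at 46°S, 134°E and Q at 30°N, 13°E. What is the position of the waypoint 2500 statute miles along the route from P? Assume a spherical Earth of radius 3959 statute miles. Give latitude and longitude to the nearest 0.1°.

The haversine formula gives a central angle δ ≈ 2.304 rad (132.0°) between the endpoints. The total great-circle distance is δ·R ≈ 2.304 × 3959 ≈ 9123 mi, so the target fraction is f = 2500/9123 ≈ 0.274.
Interpolate at f ≈ 0.274 with slerp weights a = sin((1−f)δ)/sin δ ≈ 1.339, b = sin(fδ)/sin δ ≈ 0.795.
p = a·p₁ + b·p₂ ≈ (0.024, 0.824, -0.566); φ = arcsin(p_z) ≈ -34.47°, λ = atan2(p_y, p_x) ≈ 88.31°.

≈ 34.5°S, 88.3°E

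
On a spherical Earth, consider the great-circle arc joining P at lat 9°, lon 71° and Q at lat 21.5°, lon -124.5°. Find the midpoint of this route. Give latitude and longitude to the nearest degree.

≈ lat 63°, lon 141°

The haversine formula gives a central angle δ ≈ 2.547 rad (145.9°) between the endpoints.
Interpolate at f = 1/2 with slerp weights a = sin((1−f)δ)/sin δ ≈ 1.706, b = sin(fδ)/sin δ ≈ 1.706.
p = a·p₁ + b·p₂ ≈ (-0.350, 0.285, 0.892); φ = arcsin(p_z) ≈ 63.14°, λ = atan2(p_y, p_x) ≈ 140.88°.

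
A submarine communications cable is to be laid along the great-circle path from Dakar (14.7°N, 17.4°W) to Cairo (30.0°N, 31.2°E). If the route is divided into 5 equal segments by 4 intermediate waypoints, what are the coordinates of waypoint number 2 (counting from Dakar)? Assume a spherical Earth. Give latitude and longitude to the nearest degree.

The haversine formula gives a central angle δ ≈ 0.822 rad (47.1°) between the endpoints.
Interpolate at f = 2/5 with slerp weights a = sin((1−f)δ)/sin δ ≈ 0.646, b = sin(fδ)/sin δ ≈ 0.441.
p = a·p₁ + b·p₂ ≈ (0.923, 0.011, 0.384); φ = arcsin(p_z) ≈ 22.61°, λ = atan2(p_y, p_x) ≈ 0.67°.

≈ 23°N, 1°E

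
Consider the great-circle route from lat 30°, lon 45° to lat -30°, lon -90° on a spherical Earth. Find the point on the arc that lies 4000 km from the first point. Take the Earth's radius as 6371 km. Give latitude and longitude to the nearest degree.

≈ lat 18°, lon 8°

Write both endpoints as unit vectors p₁, p₂ with components (cos φ cos λ, cos φ sin λ, sin φ).
The central angle between the endpoints is δ = arccos(p₁·p₂) ≈ 2.466 rad (141.3°). The total great-circle distance is δ·R ≈ 2.466 × 6371 ≈ 15711 km, so the target fraction is f = 4000/15711 ≈ 0.255.
Interpolate at f ≈ 0.255 with slerp weights a = sin((1−f)δ)/sin δ ≈ 1.542, b = sin(fδ)/sin δ ≈ 0.939.
p = a·p₁ + b·p₂ ≈ (0.944, 0.131, 0.301); φ = arcsin(p_z) ≈ 17.55°, λ = atan2(p_y, p_x) ≈ 7.90°.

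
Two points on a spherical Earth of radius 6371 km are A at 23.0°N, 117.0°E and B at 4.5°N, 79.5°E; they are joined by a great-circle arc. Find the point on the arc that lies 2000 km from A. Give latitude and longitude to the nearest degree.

From cos δ = sin φ₁ sin φ₂ + cos φ₁ cos φ₂ cos Δλ, the central angle is δ ≈ 0.709 rad (40.7°). The total great-circle distance is δ·R ≈ 0.709 × 6371 ≈ 4520 km, so the target fraction is f = 2000/4520 ≈ 0.442.
Interpolate at f ≈ 0.442 with slerp weights a = sin((1−f)δ)/sin δ ≈ 0.592, b = sin(fδ)/sin δ ≈ 0.474.
p = a·p₁ + b·p₂ ≈ (-0.161, 0.950, 0.268); φ = arcsin(p_z) ≈ 15.56°, λ = atan2(p_y, p_x) ≈ 99.63°.

≈ 16°N, 100°E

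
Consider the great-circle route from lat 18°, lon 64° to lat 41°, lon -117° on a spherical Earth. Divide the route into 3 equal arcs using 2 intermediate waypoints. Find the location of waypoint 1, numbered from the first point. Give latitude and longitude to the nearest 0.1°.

≈ lat 58.3°, lon 65.1°

Convert each endpoint to a unit vector on the sphere (x = cos φ cos λ, y = cos φ sin λ, z = sin φ).
The central angle between the endpoints is δ = arccos(p₁·p₂) ≈ 2.112 rad (121.0°).
Interpolate at f = 1/3 with slerp weights a = sin((1−f)δ)/sin δ ≈ 1.151, b = sin(fδ)/sin δ ≈ 0.755.
p = a·p₁ + b·p₂ ≈ (0.221, 0.476, 0.851); φ = arcsin(p_z) ≈ 58.32°, λ = atan2(p_y, p_x) ≈ 65.09°.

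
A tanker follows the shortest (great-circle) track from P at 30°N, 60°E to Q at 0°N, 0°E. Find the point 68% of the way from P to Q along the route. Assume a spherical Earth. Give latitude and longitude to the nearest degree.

≈ 11°N, 17°E

Write both endpoints as unit vectors p₁, p₂ with components (cos φ cos λ, cos φ sin λ, sin φ).
The central angle between the endpoints is δ = arccos(p₁·p₂) ≈ 1.123 rad (64.3°).
Interpolate at f = 0.68 with slerp weights a = sin((1−f)δ)/sin δ ≈ 0.390, b = sin(fδ)/sin δ ≈ 0.767.
p = a·p₁ + b·p₂ ≈ (0.936, 0.293, 0.195); φ = arcsin(p_z) ≈ 11.25°, λ = atan2(p_y, p_x) ≈ 17.36°.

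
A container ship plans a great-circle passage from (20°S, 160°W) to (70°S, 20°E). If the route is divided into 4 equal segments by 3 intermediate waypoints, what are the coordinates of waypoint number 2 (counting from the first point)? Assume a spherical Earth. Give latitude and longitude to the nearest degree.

The haversine formula gives a central angle δ ≈ 1.571 rad (90.0°) between the endpoints.
Interpolate at f = 2/4 with slerp weights a = sin((1−f)δ)/sin δ ≈ 0.707, b = sin(fδ)/sin δ ≈ 0.707.
p = a·p₁ + b·p₂ ≈ (-0.397, -0.145, -0.906); φ = arcsin(p_z) ≈ -65.00°, λ = atan2(p_y, p_x) ≈ -160.00°.

≈ (65°S, 160°W)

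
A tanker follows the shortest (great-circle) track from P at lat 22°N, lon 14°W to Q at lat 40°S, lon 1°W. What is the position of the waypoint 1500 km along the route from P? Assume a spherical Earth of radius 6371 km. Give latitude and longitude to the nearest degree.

≈ lat 9°N, lon 11°W

Convert each endpoint to a unit vector on the sphere (x = cos φ cos λ, y = cos φ sin λ, z = sin φ).
The central angle between the endpoints is δ = arccos(p₁·p₂) ≈ 1.103 rad (63.2°). The total great-circle distance is δ·R ≈ 1.103 × 6371 ≈ 7025 km, so the target fraction is f = 1500/7025 ≈ 0.214.
Interpolate at f ≈ 0.214 with slerp weights a = sin((1−f)δ)/sin δ ≈ 0.854, b = sin(fδ)/sin δ ≈ 0.261.
p = a·p₁ + b·p₂ ≈ (0.969, -0.195, 0.152); φ = arcsin(p_z) ≈ 8.75°, λ = atan2(p_y, p_x) ≈ -11.39°.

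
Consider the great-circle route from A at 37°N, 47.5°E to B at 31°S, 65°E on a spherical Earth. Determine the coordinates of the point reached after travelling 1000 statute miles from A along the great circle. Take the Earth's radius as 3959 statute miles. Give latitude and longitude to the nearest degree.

Write both endpoints as unit vectors p₁, p₂ with components (cos φ cos λ, cos φ sin λ, sin φ).
The central angle between the endpoints is δ = arccos(p₁·p₂) ≈ 1.221 rad (69.9°). The total great-circle distance is δ·R ≈ 1.221 × 3959 ≈ 4833 mi, so the target fraction is f = 1000/4833 ≈ 0.207.
Interpolate at f ≈ 0.207 with slerp weights a = sin((1−f)δ)/sin δ ≈ 0.877, b = sin(fδ)/sin δ ≈ 0.266.
p = a·p₁ + b·p₂ ≈ (0.570, 0.723, 0.391); φ = arcsin(p_z) ≈ 23.00°, λ = atan2(p_y, p_x) ≈ 51.77°.

≈ 23°N, 52°E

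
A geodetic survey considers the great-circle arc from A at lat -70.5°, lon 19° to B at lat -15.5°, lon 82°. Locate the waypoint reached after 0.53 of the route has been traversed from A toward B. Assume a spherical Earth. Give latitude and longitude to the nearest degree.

Write both endpoints as unit vectors p₁, p₂ with components (cos φ cos λ, cos φ sin λ, sin φ).
The central angle between the endpoints is δ = arccos(p₁·p₂) ≈ 1.162 rad (66.6°).
Interpolate at f = 0.53 with slerp weights a = sin((1−f)δ)/sin δ ≈ 0.566, b = sin(fδ)/sin δ ≈ 0.629.
p = a·p₁ + b·p₂ ≈ (0.263, 0.662, -0.702); φ = arcsin(p_z) ≈ -44.56°, λ = atan2(p_y, p_x) ≈ 68.33°.

≈ lat -45°, lon 68°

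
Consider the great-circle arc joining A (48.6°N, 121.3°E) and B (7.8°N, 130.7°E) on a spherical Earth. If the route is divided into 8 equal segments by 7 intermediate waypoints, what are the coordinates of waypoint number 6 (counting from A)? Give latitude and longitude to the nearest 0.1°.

≈ (18.0°N, 128.9°E)

Write both endpoints as unit vectors p₁, p₂ with components (cos φ cos λ, cos φ sin λ, sin φ).
The central angle between the endpoints is δ = arccos(p₁·p₂) ≈ 0.725 rad (41.6°).
Interpolate at f = 6/8 with slerp weights a = sin((1−f)δ)/sin δ ≈ 0.272, b = sin(fδ)/sin δ ≈ 0.780.
p = a·p₁ + b·p₂ ≈ (-0.597, 0.740, 0.310); φ = arcsin(p_z) ≈ 18.05°, λ = atan2(p_y, p_x) ≈ 128.93°.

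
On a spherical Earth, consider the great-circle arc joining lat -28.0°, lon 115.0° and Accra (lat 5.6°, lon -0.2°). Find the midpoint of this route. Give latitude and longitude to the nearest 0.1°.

≈ lat -20.2°, lon 52.0°

From cos δ = sin φ₁ sin φ₂ + cos φ₁ cos φ₂ cos Δλ, the central angle is δ ≈ 2.004 rad (114.8°).
Interpolate at f = 1/2 with slerp weights a = sin((1−f)δ)/sin δ ≈ 0.928, b = sin(fδ)/sin δ ≈ 0.928.
p = a·p₁ + b·p₂ ≈ (0.578, 0.740, -0.345); φ = arcsin(p_z) ≈ -20.20°, λ = atan2(p_y, p_x) ≈ 52.02°.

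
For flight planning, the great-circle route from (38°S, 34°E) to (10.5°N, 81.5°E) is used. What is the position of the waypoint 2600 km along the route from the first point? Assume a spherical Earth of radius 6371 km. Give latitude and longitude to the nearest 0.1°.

≈ (22.1°S, 53.9°E)

The haversine formula gives a central angle δ ≈ 1.147 rad (65.7°) between the endpoints. The total great-circle distance is δ·R ≈ 1.147 × 6371 ≈ 7307 km, so the target fraction is f = 2600/7307 ≈ 0.356.
Interpolate at f ≈ 0.356 with slerp weights a = sin((1−f)δ)/sin δ ≈ 0.739, b = sin(fδ)/sin δ ≈ 0.435.
p = a·p₁ + b·p₂ ≈ (0.546, 0.749, -0.376); φ = arcsin(p_z) ≈ -22.06°, λ = atan2(p_y, p_x) ≈ 53.91°.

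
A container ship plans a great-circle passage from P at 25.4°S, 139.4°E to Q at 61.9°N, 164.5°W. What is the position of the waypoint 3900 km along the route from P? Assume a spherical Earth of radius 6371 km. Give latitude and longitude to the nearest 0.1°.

≈ 7.2°N, 152.6°E

Convert each endpoint to a unit vector on the sphere (x = cos φ cos λ, y = cos φ sin λ, z = sin φ).
The central angle between the endpoints is δ = arccos(p₁·p₂) ≈ 1.712 rad (98.1°). The total great-circle distance is δ·R ≈ 1.712 × 6371 ≈ 10909 km, so the target fraction is f = 3900/10909 ≈ 0.357.
Interpolate at f ≈ 0.357 with slerp weights a = sin((1−f)δ)/sin δ ≈ 0.900, b = sin(fδ)/sin δ ≈ 0.580.
p = a·p₁ + b·p₂ ≈ (-0.881, 0.456, 0.126); φ = arcsin(p_z) ≈ 7.23°, λ = atan2(p_y, p_x) ≈ 152.62°.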